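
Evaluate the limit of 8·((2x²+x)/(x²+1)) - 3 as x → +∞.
Evaluate the dominant behaviour as x → +∞; each term tends to a finite value or vanishes.
Limit = 13.

Final answer: 13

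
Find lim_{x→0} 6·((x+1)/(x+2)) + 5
Direct substitution at x = 0 gives 8.

Final answer: 8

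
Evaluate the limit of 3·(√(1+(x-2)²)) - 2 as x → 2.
Direct substitution at x = 2 gives 1.

Final answer: 1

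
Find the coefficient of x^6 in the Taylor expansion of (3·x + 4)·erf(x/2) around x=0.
Expand to order 6: (3·x + 4)·erf(x/2) = 3·x^6/(160·√(π)) + x^5/(40·√(π)) - x^4/(4·√(π)) - x^3/(3·√(π)) + 3·x^2/√(π) + 4·x/√(π) + O(x^7).
The coefficient of x^6 is 3/(160·√(π)).

Final answer: 3/(160·√(π))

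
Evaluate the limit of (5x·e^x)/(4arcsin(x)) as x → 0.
Both numerator and denominator → 0 as x → 0; this is a 0/0 indeterminate form.
Expand each to leading order near x = 0: numerator ~ 5·x, denominator ~ 4·x.
The limit of the ratio is 5/4.

Final answer: 5/4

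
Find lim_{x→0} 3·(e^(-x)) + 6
Direct substitution at x = 0 gives 9.

Final answer: 9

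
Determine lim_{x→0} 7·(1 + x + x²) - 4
Direct substitution at x = 0 gives 3.

Final answer: 3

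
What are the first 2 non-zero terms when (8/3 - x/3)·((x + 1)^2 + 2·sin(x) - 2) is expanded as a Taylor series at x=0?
11·x - 8/3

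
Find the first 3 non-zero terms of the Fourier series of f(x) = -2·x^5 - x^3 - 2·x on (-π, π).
(-472 - 4·π^4 + 78·π^2)·sin(x) + (-9·π^2 + 31/2 + 2·π^4)·sin(2·x) + (-4·π^4/3 - 232/81 + 62·π^2/27)·sin(3·x)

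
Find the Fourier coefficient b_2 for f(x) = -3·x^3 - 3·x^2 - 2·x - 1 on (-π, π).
b_2 = (1/π) ∫_{-π}^{π} f(x)·sin(2x) dx.
Evaluate the integral (use parity and integration by parts as needed): b_2 = -5/2 + 3·π^2.

Final answer: -5/2 + 3·π^2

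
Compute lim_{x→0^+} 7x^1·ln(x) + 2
The product is a 0·∞ indeterminate form at x → 0⁺.
Rewrite the product as 7·ln(x) / x^(-1) and apply L'Hôpital, or use the standard hierarchy x^(-1) ≫ |ln x| as x → 0⁺.
The indeterminate product → 0, so the limit = 2.

Final answer: 2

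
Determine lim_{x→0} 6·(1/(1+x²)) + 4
Direct substitution at x = 0 gives 10.

Final answer: 10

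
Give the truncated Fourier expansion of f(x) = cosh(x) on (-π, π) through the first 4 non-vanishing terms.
-cos(x)·sinh(π)/π + 2·cos(2·x)·sinh(π)/(5·π) - cos(3·x)·sinh(π)/(5·π) + sinh(π)/π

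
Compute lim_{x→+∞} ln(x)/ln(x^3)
This is an ∞/∞ indeterminate form as x → +∞.
Write ln(x^3) = 3·ln(x), reducing the quotient to 1/3.
Limit = 1/3.

Final answer: 1/3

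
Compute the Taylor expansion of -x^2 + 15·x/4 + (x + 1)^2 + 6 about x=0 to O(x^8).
23·x/4 + 7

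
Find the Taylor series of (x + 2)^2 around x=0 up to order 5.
x^2 + 4·x + 4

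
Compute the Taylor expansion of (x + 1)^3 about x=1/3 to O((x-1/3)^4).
64/27 + 16·(x - 1/3)/3 + 4·(x - 1/3)^2 + (x - 1/3)^3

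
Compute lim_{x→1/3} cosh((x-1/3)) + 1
Direct substitution at x = 1/3 gives 2.

Final answer: 2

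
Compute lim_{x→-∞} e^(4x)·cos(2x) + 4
Evaluate the dominant behaviour as x → -∞; each term tends to a finite value or vanishes.
Limit = 4.

Final answer: 4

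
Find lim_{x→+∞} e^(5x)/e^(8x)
This is an ∞/∞ indeterminate form as x → +∞.
Rewrite e^(5x)/e^(8x) = e^((5−8)x) = e^(-3x); the exponent coefficient is -3 < 0 so e^(-3x) → 0.
Limit = 0.

Final answer: 0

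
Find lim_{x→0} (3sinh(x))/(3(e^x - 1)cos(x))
Both numerator and denominator → 0 as x → 0; this is a 0/0 indeterminate form.
Expand each to leading order near x = 0: numerator ~ 3·x, denominator ~ 3·x.
The limit of the ratio is 1.

Final answer: 1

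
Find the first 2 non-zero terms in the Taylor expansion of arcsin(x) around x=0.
x^3/6 + x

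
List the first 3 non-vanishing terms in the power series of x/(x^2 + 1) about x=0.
x^5 - x^3 + x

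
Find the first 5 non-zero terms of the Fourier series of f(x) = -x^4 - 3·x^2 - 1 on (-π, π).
(-36 + 8·π^2)·cos(x) - 2·π^2·cos(2·x) + (20/27 + 8·π^2/9)·cos(3·x) + (-π^2/2 - 9/16)·cos(4·x) - π^4/5 - π^2 - 1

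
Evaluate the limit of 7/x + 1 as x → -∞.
Evaluate the dominant behaviour as x → -∞; each term tends to a finite value or vanishes.
Limit = 1.

Final answer: 1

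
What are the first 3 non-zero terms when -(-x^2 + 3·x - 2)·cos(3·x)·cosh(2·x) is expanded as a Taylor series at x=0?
-4·x^2 - 3·x + 2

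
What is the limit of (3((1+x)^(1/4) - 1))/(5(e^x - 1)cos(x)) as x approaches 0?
Both numerator and denominator → 0 as x → 0; this is a 0/0 indeterminate form.
Expand each to leading order near x = 0: numerator ~ 3·x/4, denominator ~ 5·x.
The limit of the ratio is 3/20.

Final answer: 3/20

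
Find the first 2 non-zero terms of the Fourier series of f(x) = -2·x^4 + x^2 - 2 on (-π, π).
(-100 + 16·π^2)·cos(x) - 2·π^4/5 - 2 + π^2/3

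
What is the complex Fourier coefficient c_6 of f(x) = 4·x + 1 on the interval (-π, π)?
Compute the real Fourier coefficients first: a_6 = 0, b_6 = -4/3.
Then c_6 = (a_6 − i·b_6)/2 = 2·i/3.

Final answer: 2·i/3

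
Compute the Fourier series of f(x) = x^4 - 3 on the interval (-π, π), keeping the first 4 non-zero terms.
(48 - 8·π^2)·cos(x) + (-3 + 2·π^2)·cos(2·x) + (16/27 - 8·π^2/9)·cos(3·x) - 3 + π^4/5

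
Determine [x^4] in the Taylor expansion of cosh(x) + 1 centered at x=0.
Expand to order 4: cosh(x) + 1 = x^4/24 + x^2/2 + 2 + O(x^5).
The coefficient of x^4 is 1/24.

Final answer: 1/24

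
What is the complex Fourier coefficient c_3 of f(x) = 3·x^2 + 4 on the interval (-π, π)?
Compute the real Fourier coefficients first: a_3 = -4/3, b_3 = 0.
Then c_3 = (a_3 − i·b_3)/2 = -2/3.

Final answer: -2/3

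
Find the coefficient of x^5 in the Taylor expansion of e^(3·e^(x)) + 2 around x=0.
Expand to order 5: e^(3·e^(x)) + 2 = 311·x^5·e^(3)/20 + 103·x^4·e^(3)/8 + 19·x^3·e^(3)/2 + 6·x^2·e^(3) + 3·x·e^(3) + 2 + e^(3) + O(x^6).
The coefficient of x^5 is 311·e^(3)/20.

Final answer: 311·e^(3)/20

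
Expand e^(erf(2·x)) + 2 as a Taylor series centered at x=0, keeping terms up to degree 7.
x^7·(-128/(21·√(π)) - 512/(9·π^(5/2)) + 1024/(315·π^(7/2)) + 4864/(45·π^(3/2))) + x^6·(-512/(9·π^2) + 256/(45·π^3) + 1792/(45·π)) + x^5·(-128/(3·π^(3/2)) + 128/(15·π^(5/2)) + 32/(5·√(π))) + x^4·(-64/(3·π) + 32/(3·π^2)) + x^3·(-16/(3·√(π)) + 32/(3·π^(3/2))) + 8·x^2/π + 4·x/√(π) + 3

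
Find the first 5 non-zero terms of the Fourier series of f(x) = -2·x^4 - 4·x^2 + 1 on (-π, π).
(-80 + 16·π^2)·cos(x) + (2 - 4·π^2)·cos(2·x) + (16/27 + 16·π^2/9)·cos(3·x) + (-π^2 - 5/8)·cos(4·x) - 2·π^4/5 - 4·π^2/3 + 1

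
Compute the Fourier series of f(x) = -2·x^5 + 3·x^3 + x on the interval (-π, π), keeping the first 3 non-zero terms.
(-514 - 4·π^4 + 86·π^2)·sin(x) + (-13·π^2 + 37/2 + 2·π^4)·sin(2·x) + (-4·π^4/3 - 214/81 + 134·π^2/27)·sin(3·x)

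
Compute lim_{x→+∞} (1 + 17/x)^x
As x → +∞: this is the defining limit (1 + 17/x)^x → e^17.
Limit = e^(17).

Final answer: e^(17)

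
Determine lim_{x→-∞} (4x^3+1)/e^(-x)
This is an ∞/∞ indeterminate form as x → -∞.
Compare growth rates of the dominant terms (exponentials ≫ polynomials ≫ logarithms), or apply L'Hôpital's rule; the quotient → 0.
Limit = 0.

Final answer: 0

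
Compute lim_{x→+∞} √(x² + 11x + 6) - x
This is an ∞ − ∞ indeterminate form.
Multiply and divide by the conjugate √(x²+11x + 6) + x; the x² terms cancel, leaving (11x + 6)/(√(x²+11x + 6)+x) → 11/2.
Limit = 11/2.

Final answer: 11/2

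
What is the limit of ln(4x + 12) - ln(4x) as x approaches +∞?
This is an ∞ − ∞ indeterminate form.
Combine the logarithms: ln(4x+12) − ln(4x) = ln((4x+12)/(4x)) = ln(1 + 12/(4x)) → ln(1) = 0.
Limit = 0.

Final answer: 0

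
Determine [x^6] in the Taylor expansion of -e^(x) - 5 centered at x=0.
Expand to order 6: -e^(x) - 5 = -x^6/720 - x^5/120 - x^4/24 - x^3/6 - x^2/2 - x - 6 + O(x^7).
The coefficient of x^6 is -1/720.

Final answer: -1/720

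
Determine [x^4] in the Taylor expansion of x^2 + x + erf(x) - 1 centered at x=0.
Expand to order 4: x^2 + x + erf(x) - 1 = -2·x^3/(3·√(π)) + x^2 + x·(1 + 2/√(π)) - 1 + O(x^5).
The coefficient of x^4 is 0.

Final answer: 0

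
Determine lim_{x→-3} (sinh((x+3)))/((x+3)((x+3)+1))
Both numerator and denominator → 0 as x → -3; this is a 0/0 indeterminate form.
Expand each to leading order near x = -3: numerator ~ (x + 3), denominator ~ (x + 3).
The limit of the ratio is 1.

Final answer: 1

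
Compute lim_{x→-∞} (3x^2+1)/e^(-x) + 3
The quotient is an ∞/∞ indeterminate form as x → -∞.
Compare growth rates of the dominant terms (exponentials ≫ polynomials ≫ logarithms), or apply L'Hôpital's rule; the quotient → 0.
Adding the constant: 0 + 3 = 3. Limit = 3.

Final answer: 3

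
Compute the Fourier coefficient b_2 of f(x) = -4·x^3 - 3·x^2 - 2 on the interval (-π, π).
b_2 = (1/π) ∫_{-π}^{π} f(x)·sin(2x) dx.
Evaluate the integral (use parity and integration by parts as needed): b_2 = -6 + 4·π^2.

Final answer: -6 + 4·π^2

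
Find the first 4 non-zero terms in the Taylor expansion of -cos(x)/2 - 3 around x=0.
x^6/1440 - x^4/48 + x^2/4 - 7/2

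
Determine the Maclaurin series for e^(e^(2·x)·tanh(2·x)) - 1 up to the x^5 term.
368·x^5/15 + 50·x^4/3 + 32·x^3/3 + 6·x^2 + 2·x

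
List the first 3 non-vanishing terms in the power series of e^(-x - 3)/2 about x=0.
x^2·e^(-3)/4 - x·e^(-3)/2 + e^(-3)/2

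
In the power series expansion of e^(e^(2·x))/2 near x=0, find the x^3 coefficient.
Expand to order 3: e^(e^(2·x))/2 = 10·e·x^3/3 + 2·e·x^2 + e·x + e/2 + O(x^4).
The coefficient of x^3 is 10·e/3.

Final answer: 10·e/3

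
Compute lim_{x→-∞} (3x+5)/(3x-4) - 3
Evaluate the dominant behaviour as x → -∞; each term tends to a finite value or vanishes.
Limit = -2.

Final answer: -2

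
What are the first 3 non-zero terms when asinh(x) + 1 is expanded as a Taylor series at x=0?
-x^3/6 + x + 1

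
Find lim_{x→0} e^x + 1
Direct substitution at x = 0 gives 2.

Final answer: 2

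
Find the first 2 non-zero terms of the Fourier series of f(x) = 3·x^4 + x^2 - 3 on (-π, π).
(140 - 24·π^2)·cos(x) - 3 + π^2/3 + 3·π^4/5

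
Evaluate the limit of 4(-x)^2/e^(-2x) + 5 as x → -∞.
The quotient is an ∞/∞ indeterminate form as x → -∞.
Compare growth rates of the dominant terms (exponentials ≫ polynomials ≫ logarithms), or apply L'Hôpital's rule; the quotient → 0.
Adding the constant: 0 + 5 = 5. Limit = 5.

Final answer: 5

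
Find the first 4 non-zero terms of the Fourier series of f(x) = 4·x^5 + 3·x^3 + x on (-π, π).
(-154·π^2 + 8·π^4 + 926)·sin(x) + (-4·π^4 - 53/2 + 17·π^2)·sin(2·x) + (-106·π^2/27 + 266/81 + 8·π^4/3)·sin(3·x) + (-2·π^4 - 7/8 + π^2)·sin(4·x)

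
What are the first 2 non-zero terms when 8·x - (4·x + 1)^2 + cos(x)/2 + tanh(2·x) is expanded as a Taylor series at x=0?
2·x - 1/2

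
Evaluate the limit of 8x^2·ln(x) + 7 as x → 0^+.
The product is a 0·∞ indeterminate form at x → 0⁺.
Rewrite the product as 8·ln(x) / x^(-2) and apply L'Hôpital, or use the standard hierarchy x^(-2) ≫ |ln x| as x → 0⁺.
The indeterminate product → 0, so the limit = 7.

Final answer: 7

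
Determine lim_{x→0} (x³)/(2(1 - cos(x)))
Both numerator and denominator → 0 as x → 0; this is a 0/0 indeterminate form.
Expand each to leading order near x = 0: numerator ~ x^3, denominator ~ x^2.
The limit of the ratio is 0.

Final answer: 0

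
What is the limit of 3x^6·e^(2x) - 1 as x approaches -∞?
The product is a 0·∞ indeterminate form at x → -∞.
Rewrite the product as 3x^6 / e^(-2x) (an ∞/∞ form) and apply L'Hôpital, or use the standard hierarchy e^(2|x|) ≫ |x^6| as x → -∞.
The indeterminate product → 0, so the limit = -1.

Final answer: -1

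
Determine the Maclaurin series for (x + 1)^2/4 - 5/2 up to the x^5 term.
x^2/4 + x/2 - 9/4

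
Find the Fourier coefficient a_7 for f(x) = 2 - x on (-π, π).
a_7 = (1/π) ∫_{-π}^{π} f(x)·cos(7x) dx.
Evaluate the integral (use parity and integration by parts as needed): a_7 = 0.

Final answer: 0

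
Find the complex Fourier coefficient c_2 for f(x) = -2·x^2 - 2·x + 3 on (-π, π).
Compute the real Fourier coefficients first: a_2 = -2, b_2 = 2.
Then c_2 = (a_2 − i·b_2)/2 = -1 - i.

Final answer: -1 - i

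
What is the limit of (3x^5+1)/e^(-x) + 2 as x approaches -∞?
The quotient is an ∞/∞ indeterminate form as x → -∞.
Compare growth rates of the dominant terms (exponentials ≫ polynomials ≫ logarithms), or apply L'Hôpital's rule; the quotient → 0.
Adding the constant: 0 + 2 = 2. Limit = 2.

Final answer: 2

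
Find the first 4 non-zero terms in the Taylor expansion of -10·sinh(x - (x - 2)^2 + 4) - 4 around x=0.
-625·x^3/3 + 10·x^2 - 50·x - 4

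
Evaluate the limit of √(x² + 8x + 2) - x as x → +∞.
As x → +∞: multiply by the conjugate to get (8x+2)/(√(x²+8x+2)+x); the denominator ~ 2x, so the limit is 8/2 = 4.
Limit = 4.

Final answer: 4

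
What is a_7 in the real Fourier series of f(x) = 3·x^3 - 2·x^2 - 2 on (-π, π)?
a_7 = (1/π) ∫_{-π}^{π} f(x)·cos(7x) dx.
Evaluate the integral (use parity and integration by parts as needed): a_7 = 8/49.

Final answer: 8/49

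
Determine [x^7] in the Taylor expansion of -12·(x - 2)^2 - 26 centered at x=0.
Expand to order 7: -12·(x - 2)^2 - 26 = -12·x^2 + 48·x - 74 + O(x^8).
The coefficient of x^7 is 0.

Final answer: 0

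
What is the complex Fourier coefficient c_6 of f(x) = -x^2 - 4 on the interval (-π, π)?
Compute the real Fourier coefficients first: a_6 = -1/9, b_6 = 0.
Then c_6 = (a_6 − i·b_6)/2 = -1/18.

Final answer: -1/18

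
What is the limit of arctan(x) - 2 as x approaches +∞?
Evaluate the dominant behaviour as x → +∞; each term tends to a finite value or vanishes.
Limit = -2 + π/2.

Final answer: -2 + π/2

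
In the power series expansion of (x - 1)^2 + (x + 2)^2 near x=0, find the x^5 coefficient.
Expand to order 5: (x - 1)^2 + (x + 2)^2 = 2·x^2 + 2·x + 5 + O(x^6).
The coefficient of x^5 is 0.

Final answer: 0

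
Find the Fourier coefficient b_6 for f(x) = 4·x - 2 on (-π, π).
b_6 = (1/π) ∫_{-π}^{π} f(x)·sin(6x) dx.
Evaluate the integral (use parity and integration by parts as needed): b_6 = -4/3.

Final answer: -4/3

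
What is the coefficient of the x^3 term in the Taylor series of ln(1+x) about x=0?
Expand to order 3: ln(1+x) = x^3/3 - x^2/2 + x + O(x^4).
The coefficient of x^3 is 1/3.

Final answer: 1/3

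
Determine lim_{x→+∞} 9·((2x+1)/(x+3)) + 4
Evaluate the dominant behaviour as x → +∞; each term tends to a finite value or vanishes.
Limit = 22.

Final answer: 22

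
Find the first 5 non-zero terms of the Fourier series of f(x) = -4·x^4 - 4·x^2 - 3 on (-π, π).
(-176 + 32·π^2)·cos(x) + (8 - 8·π^2)·cos(2·x) + (-16/27 + 32·π^2/9)·cos(3·x) + (-2·π^2 - 1/4)·cos(4·x) - 4·π^4/5 - 4·π^2/3 - 3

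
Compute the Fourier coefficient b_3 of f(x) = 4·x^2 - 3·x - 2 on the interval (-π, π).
b_3 = (1/π) ∫_{-π}^{π} f(x)·sin(3x) dx.
Evaluate the integral (use parity and integration by parts as needed): b_3 = -2.

Final answer: -2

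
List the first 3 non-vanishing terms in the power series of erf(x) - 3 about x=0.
-2·x^3/(3·√(π)) + 2·x/√(π) - 3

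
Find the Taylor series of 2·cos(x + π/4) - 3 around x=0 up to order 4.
√(2)·x^4/24 + √(2)·x^3/6 - √(2)·x^2/2 - √(2)·x - 3 + √(2)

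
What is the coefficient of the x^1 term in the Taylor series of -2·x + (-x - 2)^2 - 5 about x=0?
Expand to order 1: -2·x + (-x - 2)^2 - 5 = 2·x - 1 + O(x^2).
The coefficient of x^1 is 2.

Final answer: 2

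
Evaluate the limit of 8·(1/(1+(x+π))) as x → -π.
Direct substitution at x = -π gives 8.

Final answer: 8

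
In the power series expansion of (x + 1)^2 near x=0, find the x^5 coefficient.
Expand to order 5: (x + 1)^2 = x^2 + 2·x + 1 + O(x^6).
The coefficient of x^5 is 0.

Final answer: 0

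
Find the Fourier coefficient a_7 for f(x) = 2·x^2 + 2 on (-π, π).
a_7 = (1/π) ∫_{-π}^{π} f(x)·cos(7x) dx.
Evaluate the integral (use parity and integration by parts as needed): a_7 = -8/49.

Final answer: -8/49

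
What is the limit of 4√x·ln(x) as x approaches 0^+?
This is a 0·∞ indeterminate form at x → 0⁺.
Rewrite the product as 4·ln(x) / x^(-1/2) and apply L'Hôpital, or use the standard hierarchy x^(-1/2) ≫ |ln x| as x → 0⁺.
The indeterminate product → 0, so the limit = 0.

Final answer: 0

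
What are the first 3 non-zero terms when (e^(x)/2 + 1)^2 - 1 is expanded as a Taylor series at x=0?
x^2 + 3·x/2 + 5/4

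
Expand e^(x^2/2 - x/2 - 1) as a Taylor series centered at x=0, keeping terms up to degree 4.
73·x^4·e^(-1)/384 - 13·x^3·e^(-1)/48 + 5·x^2·e^(-1)/8 - x·e^(-1)/2 + e^(-1)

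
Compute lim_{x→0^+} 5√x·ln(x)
This is a 0·∞ indeterminate form at x → 0⁺.
Rewrite the product as 5·ln(x) / x^(-1/2) and apply L'Hôpital, or use the standard hierarchy x^(-1/2) ≫ |ln x| as x → 0⁺.
The indeterminate product → 0, so the limit = 0.

Final answer: 0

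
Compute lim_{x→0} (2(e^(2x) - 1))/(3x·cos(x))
Both numerator and denominator → 0 as x → 0; this is a 0/0 indeterminate form.
Expand each to leading order near x = 0: numerator ~ 4·x, denominator ~ 3·x.
The limit of the ratio is 4/3.

Final answer: 4/3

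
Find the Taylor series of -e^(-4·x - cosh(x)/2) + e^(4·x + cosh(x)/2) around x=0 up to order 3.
x^3·(29·e^(-1/2)/3 + 35·e^(1/2)/3) + x^2·(-31·e^(-1/2)/4 + 33·e^(1/2)/4) + x·(4·e^(-1/2) + 4·e^(1/2)) - e^(-1/2) + e^(1/2)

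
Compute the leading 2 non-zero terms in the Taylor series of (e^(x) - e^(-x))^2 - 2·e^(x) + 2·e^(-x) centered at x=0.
4·x^2 - 4·x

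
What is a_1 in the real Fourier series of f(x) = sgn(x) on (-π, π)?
a_1 = (1/π) ∫_{-π}^{π} f(x)·cos(1x) dx.
Evaluate the integral (use parity and integration by parts as needed): a_1 = 0.

Final answer: 0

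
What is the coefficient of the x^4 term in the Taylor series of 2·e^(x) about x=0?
Expand to order 4: 2·e^(x) = x^4/12 + x^3/3 + x^2 + 2·x + 2 + O(x^5).
The coefficient of x^4 is 1/12.

Final answer: 1/12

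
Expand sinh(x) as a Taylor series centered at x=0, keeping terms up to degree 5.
x^5/120 + x^3/6 + x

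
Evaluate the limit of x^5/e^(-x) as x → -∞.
This is an ∞/∞ indeterminate form as x → -∞.
Compare growth rates of the dominant terms (exponentials ≫ polynomials ≫ logarithms), or apply L'Hôpital's rule; the quotient → 0.
Limit = 0.

Final answer: 0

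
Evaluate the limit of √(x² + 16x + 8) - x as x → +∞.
This is an ∞ − ∞ indeterminate form.
Multiply and divide by the conjugate √(x²+16x + 8) + x; the x² terms cancel, leaving (16x + 8)/(√(x²+16x + 8)+x) → 16/2 = 8.
Limit = 8.

Final answer: 8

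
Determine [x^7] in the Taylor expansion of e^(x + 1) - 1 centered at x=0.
Expand to order 7: e^(x + 1) - 1 = e·x^7/5040 + e·x^6/720 + e·x^5/120 + e·x^4/24 + e·x^3/6 + e·x^2/2 + e·x - 1 + e + O(x^8).
The coefficient of x^7 is e/5040.

Final answer: e/5040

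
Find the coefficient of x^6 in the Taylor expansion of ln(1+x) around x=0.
Expand to order 6: ln(1+x) = -x^6/6 + x^5/5 - x^4/4 + x^3/3 - x^2/2 + x + O(x^7).
The coefficient of x^6 is -1/6.

Final answer: -1/6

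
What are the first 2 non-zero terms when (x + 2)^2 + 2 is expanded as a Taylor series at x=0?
4·x + 6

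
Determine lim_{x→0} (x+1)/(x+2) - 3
Direct substitution at x = 0 gives -5/2.

Final answer: -5/2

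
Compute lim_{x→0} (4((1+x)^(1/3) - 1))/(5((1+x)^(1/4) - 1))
Both numerator and denominator → 0 as x → 0; this is a 0/0 indeterminate form.
Expand each to leading order near x = 0: numerator ~ 4·x/3, denominator ~ 5·x/4.
The limit of the ratio is 16/15.

Final answer: 16/15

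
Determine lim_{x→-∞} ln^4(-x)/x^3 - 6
The quotient is an ∞/∞ indeterminate form as x → -∞.
Compare growth rates of the dominant terms (exponentials ≫ polynomials ≫ logarithms), or apply L'Hôpital's rule; the quotient → 0.
Adding the constant: 0 - 6 = -6. Limit = -6.

Final answer: -6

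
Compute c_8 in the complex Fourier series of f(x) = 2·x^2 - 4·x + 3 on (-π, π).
Compute the real Fourier coefficients first: a_8 = 1/8, b_8 = 1.
Then c_8 = (a_8 − i·b_8)/2 = 1/16 - i/2.

Final answer: 1/16 - i/2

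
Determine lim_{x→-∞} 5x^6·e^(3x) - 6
The product is a 0·∞ indeterminate form at x → -∞.
Rewrite the product as 5x^6 / e^(-3x) (an ∞/∞ form) and apply L'Hôpital, or use the standard hierarchy e^(3|x|) ≫ |x^6| as x → -∞.
The indeterminate product → 0, so the limit = -6.

Final answer: -6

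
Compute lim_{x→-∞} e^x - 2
Evaluate the dominant behaviour as x → -∞; each term tends to a finite value or vanishes.
Limit = -2.

Final answer: -2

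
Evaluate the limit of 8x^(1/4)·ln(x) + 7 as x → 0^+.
The product is a 0·∞ indeterminate form at x → 0⁺.
Rewrite the product as 8·ln(x) / x^(-1/4) and apply L'Hôpital, or use the standard hierarchy x^(-1/4) ≫ |ln x| as x → 0⁺.
The indeterminate product → 0, so the limit = 7.

Final answer: 7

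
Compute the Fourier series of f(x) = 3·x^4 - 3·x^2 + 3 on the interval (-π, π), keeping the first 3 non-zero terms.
(156 - 24·π^2)·cos(x) + (-12 + 6·π^2)·cos(2·x) - π^2 + 3 + 3·π^4/5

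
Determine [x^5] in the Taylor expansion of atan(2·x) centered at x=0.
Expand to order 5: atan(2·x) = 32·x^5/5 - 8·x^3/3 + 2·x + O(x^6).
The coefficient of x^5 is 32/5.

Final answer: 32/5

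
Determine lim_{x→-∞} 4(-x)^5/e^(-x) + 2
The quotient is an ∞/∞ indeterminate form as x → -∞.
Compare growth rates of the dominant terms (exponentials ≫ polynomials ≫ logarithms), or apply L'Hôpital's rule; the quotient → 0.
Adding the constant: 0 + 2 = 2. Limit = 2.

Final answer: 2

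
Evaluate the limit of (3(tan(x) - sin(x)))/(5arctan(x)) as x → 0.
Both numerator and denominator → 0 as x → 0; this is a 0/0 indeterminate form.
Expand each to leading order near x = 0: numerator ~ 3·x^3/2, denominator ~ 5·x.
The limit of the ratio is 0.

Final answer: 0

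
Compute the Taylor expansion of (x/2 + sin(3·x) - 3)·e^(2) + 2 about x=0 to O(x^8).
-243·x^7·e^(2)/560 + 81·x^5·e^(2)/40 - 9·x^3·e^(2)/2 + 7·x·e^(2)/2 - 3·e^(2) + 2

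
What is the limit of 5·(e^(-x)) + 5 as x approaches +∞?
Evaluate the dominant behaviour as x → +∞; each term tends to a finite value or vanishes.
Limit = 5.

Final answer: 5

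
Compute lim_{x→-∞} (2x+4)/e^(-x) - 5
The quotient is an ∞/∞ indeterminate form as x → -∞.
Compare growth rates of the dominant terms (exponentials ≫ polynomials ≫ logarithms), or apply L'Hôpital's rule; the quotient → 0.
Adding the constant: 0 - 5 = -5. Limit = -5.

Final answer: -5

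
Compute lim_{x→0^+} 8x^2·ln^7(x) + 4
The product is a 0·∞ indeterminate form at x → 0⁺.
Rewrite the product as 8·ln^7(x) / x^(-2) and apply L'Hôpital, or use the standard hierarchy x^(-2) ≫ |ln x|^7 as x → 0⁺.
The indeterminate product → 0, so the limit = 4.

Final answer: 4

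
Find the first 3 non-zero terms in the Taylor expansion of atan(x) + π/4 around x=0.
-x^3/3 + x + π/4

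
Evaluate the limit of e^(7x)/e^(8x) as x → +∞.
This is an ∞/∞ indeterminate form as x → +∞.
Rewrite e^(7x)/e^(8x) = e^((7−8)x) = e^(-x); the exponent coefficient is -1 < 0 so e^(-x) → 0.
Limit = 0.

Final answer: 0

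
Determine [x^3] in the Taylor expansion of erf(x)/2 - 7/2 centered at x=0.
Expand to order 3: erf(x)/2 - 7/2 = -x^3/(3·√(π)) + x/√(π) - 7/2 + O(x^4).
The coefficient of x^3 is -1/(3·√(π)).

Final answer: -1/(3·√(π))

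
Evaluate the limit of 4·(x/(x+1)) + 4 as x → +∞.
Evaluate the dominant behaviour as x → +∞; each term tends to a finite value or vanishes.
Limit = 8.

Final answer: 8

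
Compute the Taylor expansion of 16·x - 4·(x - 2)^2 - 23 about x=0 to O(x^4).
-4·x^2 + 32·x - 39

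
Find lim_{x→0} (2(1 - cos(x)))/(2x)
Both numerator and denominator → 0 as x → 0; this is a 0/0 indeterminate form.
Expand each to leading order near x = 0: numerator ~ x^2, denominator ~ 2·x.
The limit of the ratio is 0.

Final answer: 0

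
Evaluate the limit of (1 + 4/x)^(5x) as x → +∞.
As x → +∞: write (1 + 4/x)^(5x) = ((1 + 4/x)^x)^5 → (e^4)^5 = e^20.
Limit = e^(20).

Final answer: e^(20)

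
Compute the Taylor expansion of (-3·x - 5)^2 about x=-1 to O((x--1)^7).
4 + 12·(x + 1) + 9·(x + 1)^2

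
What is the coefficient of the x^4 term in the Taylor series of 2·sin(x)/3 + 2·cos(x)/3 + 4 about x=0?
Expand to order 4: 2·sin(x)/3 + 2·cos(x)/3 + 4 = x^4/36 - x^3/9 - x^2/3 + 2·x/3 + 14/3 + O(x^5).
The coefficient of x^4 is 1/36.

Final answer: 1/36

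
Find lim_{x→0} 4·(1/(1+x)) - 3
Direct substitution at x = 0 gives 1.

Final answer: 1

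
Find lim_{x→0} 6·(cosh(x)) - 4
Direct substitution at x = 0 gives 2.

Final answer: 2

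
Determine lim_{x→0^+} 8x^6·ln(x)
This is a 0·∞ indeterminate form at x → 0⁺.
Rewrite the product as 8·ln(x) / x^(-6) and apply L'Hôpital, or use the standard hierarchy x^(-6) ≫ |ln x| as x → 0⁺.
The indeterminate product → 0, so the limit = 0.

Final answer: 0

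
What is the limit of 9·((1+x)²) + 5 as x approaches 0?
Direct substitution at x = 0 gives 14.

Final answer: 14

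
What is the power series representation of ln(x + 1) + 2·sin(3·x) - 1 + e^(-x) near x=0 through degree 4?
-5·x^4/24 - 53·x^3/6 + 6·x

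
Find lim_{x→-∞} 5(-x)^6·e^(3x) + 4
The product is a 0·∞ indeterminate form at x → -∞.
Rewrite the product as 5(-x)^6 / e^(-3x) (an ∞/∞ form) and apply L'Hôpital, or use the standard hierarchy e^(3|x|) ≫ |(-x)^6| as x → -∞.
The indeterminate product → 0, so the limit = 4.

Final answer: 4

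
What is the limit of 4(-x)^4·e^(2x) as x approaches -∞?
This is a 0·∞ indeterminate form at x → -∞.
Rewrite the product as 4(-x)^4 / e^(-2x) (an ∞/∞ form) and apply L'Hôpital, or use the standard hierarchy e^(2|x|) ≫ |(-x)^4| as x → -∞.
The indeterminate product → 0, so the limit = 0.

Final answer: 0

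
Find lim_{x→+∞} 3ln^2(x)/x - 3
The quotient is an ∞/∞ indeterminate form as x → +∞.
The polynomial denominator x dominates the logarithmic numerator (any positive power of x ≫ ln^2(x) as x → ∞), so the quotient → 0.
Adding the constant: 0 - 3 = -3. Limit = -3.

Final answer: -3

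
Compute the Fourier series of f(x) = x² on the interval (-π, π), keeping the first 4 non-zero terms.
-4·cos(x) + cos(2·x) - 4·cos(3·x)/9 + π^2/3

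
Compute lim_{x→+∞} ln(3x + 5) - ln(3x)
This is an ∞ − ∞ indeterminate form.
Combine the logarithms: ln(3x+5) − ln(3x) = ln((3x+5)/(3x)) = ln(1 + 5/(3x)) → ln(1) = 0.
Limit = 0.

Final answer: 0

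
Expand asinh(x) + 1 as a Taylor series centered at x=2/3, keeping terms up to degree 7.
asinh(2/3) + 1 + 3·√(13)·(x - 2/3)/13 - 9·√(13)·(x - 2/3)^2/169 - 9·√(13)·(x - 2/3)^3/4394 + 1539·√(13)·(x - 2/3)^4/114244 - 119799·√(13)·(x - 2/3)^5/14851720 + 23571·√(13)·(x - 2/3)^6/38614472 + 20249433·√(13)·(x - 2/3)^7/7027833904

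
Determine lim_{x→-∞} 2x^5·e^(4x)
This is a 0·∞ indeterminate form at x → -∞.
Rewrite the product as 2x^5 / e^(-4x) (an ∞/∞ form) and apply L'Hôpital, or use the standard hierarchy e^(4|x|) ≫ |x^5| as x → -∞.
The indeterminate product → 0, so the limit = 0.

Final answer: 0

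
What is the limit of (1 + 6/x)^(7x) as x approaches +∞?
As x → +∞: write (1 + 6/x)^(7x) = ((1 + 6/x)^x)^7 → (e^6)^7 = e^42.
Limit = e^(42).

Final answer: e^(42)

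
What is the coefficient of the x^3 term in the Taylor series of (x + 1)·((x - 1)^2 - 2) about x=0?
Expand to order 3: (x + 1)·((x - 1)^2 - 2) = x^3 - x^2 - 3·x - 1 + O(x^4).
The coefficient of x^3 is 1.

Final answer: 1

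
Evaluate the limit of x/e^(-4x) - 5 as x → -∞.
The quotient is an ∞/∞ indeterminate form as x → -∞.
Compare growth rates of the dominant terms (exponentials ≫ polynomials ≫ logarithms), or apply L'Hôpital's rule; the quotient → 0.
Adding the constant: 0 - 5 = -5. Limit = -5.

Final answer: -5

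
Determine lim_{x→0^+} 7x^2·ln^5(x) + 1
The product is a 0·∞ indeterminate form at x → 0⁺.
Rewrite the product as 7·ln^5(x) / x^(-2) and apply L'Hôpital, or use the standard hierarchy x^(-2) ≫ |ln x|^5 as x → 0⁺.
The indeterminate product → 0, so the limit = 1.

Final answer: 1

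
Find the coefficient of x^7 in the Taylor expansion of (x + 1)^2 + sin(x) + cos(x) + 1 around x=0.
Expand to order 7: (x + 1)^2 + sin(x) + cos(x) + 1 = -x^7/5040 - x^6/720 + x^5/120 + x^4/24 - x^3/6 + x^2/2 + 3·x + 3 + O(x^8).
The coefficient of x^7 is -1/5040.

Final answer: -1/5040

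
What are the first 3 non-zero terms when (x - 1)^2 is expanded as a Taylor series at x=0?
x^2 - 2·x + 1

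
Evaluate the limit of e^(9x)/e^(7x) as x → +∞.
This is an ∞/∞ indeterminate form as x → +∞.
Rewrite e^(9x)/e^(7x) = e^((9−7)x) = e^(2x); the exponent coefficient is 2 > 0 so e^(2x) → ∞.
Limit = ∞.

Final answer: ∞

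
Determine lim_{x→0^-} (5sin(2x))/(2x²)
Both numerator and denominator → 0 as x → 0^-; this is a 0/0 indeterminate form.
Expand each to leading order near x = 0: numerator ~ 10·x, denominator ~ 2·x^2.
The limit of the ratio is -∞.

Final answer: -∞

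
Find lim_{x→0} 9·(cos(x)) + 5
Direct substitution at x = 0 gives 14.

Final answer: 14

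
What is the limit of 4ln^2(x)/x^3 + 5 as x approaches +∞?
The quotient is an ∞/∞ indeterminate form as x → +∞.
The polynomial denominator x^3 dominates the logarithmic numerator (any positive power of x ≫ ln^2(x) as x → ∞), so the quotient → 0.
Adding the constant: 0 + 5 = 5. Limit = 5.

Final answer: 5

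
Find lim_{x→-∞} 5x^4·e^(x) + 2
The product is a 0·∞ indeterminate form at x → -∞.
Rewrite the product as 5x^4 / e^(-x) (an ∞/∞ form) and apply L'Hôpital, or use the standard hierarchy e^(|x|) ≫ |x^4| as x → -∞.
The indeterminate product → 0, so the limit = 2.

Final answer: 2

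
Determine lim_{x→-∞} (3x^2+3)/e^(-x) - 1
The quotient is an ∞/∞ indeterminate form as x → -∞.
Compare growth rates of the dominant terms (exponentials ≫ polynomials ≫ logarithms), or apply L'Hôpital's rule; the quotient → 0.
Adding the constant: 0 - 1 = -1. Limit = -1.

Final answer: -1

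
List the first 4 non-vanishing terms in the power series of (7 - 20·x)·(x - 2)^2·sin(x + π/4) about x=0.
349·√(2)·x^3/6 - 35·√(2)·x^2/2 - 40·√(2)·x + 14·√(2)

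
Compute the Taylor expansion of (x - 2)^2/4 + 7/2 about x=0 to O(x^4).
x^2/4 - x + 9/2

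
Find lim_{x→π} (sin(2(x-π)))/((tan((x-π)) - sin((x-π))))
Both numerator and denominator → 0 as x → π; this is a 0/0 indeterminate form.
Expand each to leading order near x = π: numerator ~ 2·(x - π), denominator ~ (x - π)^3/2.
The limit of the ratio is ∞.

Final answer: ∞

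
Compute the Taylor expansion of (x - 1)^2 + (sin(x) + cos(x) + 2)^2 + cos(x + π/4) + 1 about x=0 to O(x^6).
x^5·(3/10 - √(2)/240) + x^4·(√(2)/48 + 1/6) + x^3·(-2 + √(2)/12) + x^2·(-1 - √(2)/4) + x·(4 - √(2)/2) + √(2)/2 + 11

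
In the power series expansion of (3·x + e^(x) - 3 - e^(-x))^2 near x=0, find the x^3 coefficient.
Expand to order 3: (3·x + e^(x) - 3 - e^(-x))^2 = -2·x^3 + 25·x^2 - 30·x + 9 + O(x^4).
The coefficient of x^3 is -2.

Final answer: -2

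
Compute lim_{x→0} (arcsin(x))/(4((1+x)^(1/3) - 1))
Both numerator and denominator → 0 as x → 0; this is a 0/0 indeterminate form.
Expand each to leading order near x = 0: numerator ~ x, denominator ~ 4·x/3.
The limit of the ratio is 3/4.

Final answer: 3/4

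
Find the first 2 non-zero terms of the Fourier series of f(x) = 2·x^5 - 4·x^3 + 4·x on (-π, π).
(-88·π^2 + 4·π^4 + 536)·sin(x) + (-2·π^4 - 25 + 14·π^2)·sin(2·x)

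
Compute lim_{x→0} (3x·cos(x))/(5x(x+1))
Both numerator and denominator → 0 as x → 0; this is a 0/0 indeterminate form.
Expand each to leading order near x = 0: numerator ~ 3·x, denominator ~ 5·x.
The limit of the ratio is 3/5.

Final answer: 3/5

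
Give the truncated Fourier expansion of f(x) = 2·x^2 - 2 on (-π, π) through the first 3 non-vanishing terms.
-8·cos(x) + 2·cos(2·x) - 2 + 2·π^2/3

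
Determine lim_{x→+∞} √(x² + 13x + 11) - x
This is an ∞ − ∞ indeterminate form.
Multiply and divide by the conjugate √(x²+13x + 11) + x; the x² terms cancel, leaving (13x + 11)/(√(x²+13x + 11)+x) → 13/2.
Limit = 13/2.

Final answer: 13/2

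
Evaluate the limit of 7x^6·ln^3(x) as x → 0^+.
This is a 0·∞ indeterminate form at x → 0⁺.
Rewrite the product as 7·ln^3(x) / x^(-6) and apply L'Hôpital, or use the standard hierarchy x^(-6) ≫ |ln x|^3 as x → 0⁺.
The indeterminate product → 0, so the limit = 0.

Final answer: 0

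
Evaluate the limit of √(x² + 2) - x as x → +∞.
This is an ∞ − ∞ indeterminate form.
Multiply and divide by the conjugate √(x²+2) + x; the x² terms cancel, leaving 2/(√(x²+2)+x) → 0.
Limit = 0.

Final answer: 0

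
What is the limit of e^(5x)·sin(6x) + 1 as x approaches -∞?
Evaluate the dominant behaviour as x → -∞; each term tends to a finite value or vanishes.
Limit = 1.

Final answer: 1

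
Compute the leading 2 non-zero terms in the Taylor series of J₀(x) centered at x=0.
1 - x^2/4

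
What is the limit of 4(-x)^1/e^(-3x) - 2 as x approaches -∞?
The quotient is an ∞/∞ indeterminate form as x → -∞.
Compare growth rates of the dominant terms (exponentials ≫ polynomials ≫ logarithms), or apply L'Hôpital's rule; the quotient → 0.
Adding the constant: 0 - 2 = -2. Limit = -2.

Final answer: -2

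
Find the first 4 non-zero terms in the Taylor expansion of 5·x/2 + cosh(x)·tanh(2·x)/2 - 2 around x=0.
181·x^5/120 - 5·x^3/6 + 7·x/2 - 2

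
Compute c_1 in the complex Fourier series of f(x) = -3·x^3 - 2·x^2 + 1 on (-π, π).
Compute the real Fourier coefficients first: a_1 = 8, b_1 = 36 - 6·π^2.
Then c_1 = (a_1 − i·b_1)/2 = 4 - 18·i + 3·i·π^2.

Final answer: 4 - 18·i + 3·i·π^2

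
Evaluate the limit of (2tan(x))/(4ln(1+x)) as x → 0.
Both numerator and denominator → 0 as x → 0; this is a 0/0 indeterminate form.
Expand each to leading order near x = 0: numerator ~ 2·x, denominator ~ 4·x.
The limit of the ratio is 1/2.

Final answer: 1/2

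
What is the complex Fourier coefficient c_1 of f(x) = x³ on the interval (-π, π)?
Compute the real Fourier coefficients first: a_1 = 0, b_1 = -12 + 2·π^2.
Then c_1 = (a_1 − i·b_1)/2 = -i·π^2 + 6·i.

Final answer: -i·π^2 + 6·i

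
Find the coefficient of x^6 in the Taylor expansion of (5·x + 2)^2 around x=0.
Expand to order 6: (5·x + 2)^2 = 25·x^2 + 20·x + 4 + O(x^7).
The coefficient of x^6 is 0.

Final answer: 0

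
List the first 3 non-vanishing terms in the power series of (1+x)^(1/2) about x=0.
-x^2/8 + x/2 + 1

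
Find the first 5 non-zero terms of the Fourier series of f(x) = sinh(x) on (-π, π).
sin(x)·sinh(π)/π - 4·sin(2·x)·sinh(π)/(5·π) + 3·sin(3·x)·sinh(π)/(5·π) - 8·sin(4·x)·sinh(π)/(17·π) + 5·sin(5·x)·sinh(π)/(13·π)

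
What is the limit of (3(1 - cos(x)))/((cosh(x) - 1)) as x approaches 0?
Both numerator and denominator → 0 as x → 0; this is a 0/0 indeterminate form.
Expand each to leading order near x = 0: numerator ~ 3·x^2/2, denominator ~ x^2/2.
The limit of the ratio is 3.

Final answer: 3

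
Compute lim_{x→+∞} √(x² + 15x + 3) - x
This is an ∞ − ∞ indeterminate form.
Multiply and divide by the conjugate √(x²+15x + 3) + x; the x² terms cancel, leaving (15x + 3)/(√(x²+15x + 3)+x) → 15/2.
Limit = 15/2.

Final answer: 15/2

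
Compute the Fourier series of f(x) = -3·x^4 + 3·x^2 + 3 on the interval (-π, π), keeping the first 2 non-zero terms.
(-156 + 24·π^2)·cos(x) - 3·π^4/5 + 3 + π^2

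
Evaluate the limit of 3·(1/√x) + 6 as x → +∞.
Evaluate the dominant behaviour as x → +∞; each term tends to a finite value or vanishes.
Limit = 6.

Final answer: 6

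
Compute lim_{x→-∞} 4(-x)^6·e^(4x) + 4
The product is a 0·∞ indeterminate form at x → -∞.
Rewrite the product as 4(-x)^6 / e^(-4x) (an ∞/∞ form) and apply L'Hôpital, or use the standard hierarchy e^(4|x|) ≫ |(-x)^6| as x → -∞.
The indeterminate product → 0, so the limit = 4.

Final answer: 4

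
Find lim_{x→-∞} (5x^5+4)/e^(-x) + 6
The quotient is an ∞/∞ indeterminate form as x → -∞.
Compare growth rates of the dominant terms (exponentials ≫ polynomials ≫ logarithms), or apply L'Hôpital's rule; the quotient → 0.
Adding the constant: 0 + 6 = 6. Limit = 6.

Final answer: 6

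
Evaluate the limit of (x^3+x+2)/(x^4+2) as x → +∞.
This is an ∞/∞ indeterminate form as x → +∞.
Divide numerator and denominator by x^4 and let the lower-order terms vanish; the numerator's degree 3 is below the denominator's degree 4, so the quotient → 0.
Limit = 0.

Final answer: 0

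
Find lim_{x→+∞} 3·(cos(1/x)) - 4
Evaluate the dominant behaviour as x → +∞; each term tends to a finite value or vanishes.
Limit = -1.

Final answer: -1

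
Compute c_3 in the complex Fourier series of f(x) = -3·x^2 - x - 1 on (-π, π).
Compute the real Fourier coefficients first: a_3 = 4/3, b_3 = -2/3.
Then c_3 = (a_3 − i·b_3)/2 = 2/3 + i/3.

Final answer: 2/3 + i/3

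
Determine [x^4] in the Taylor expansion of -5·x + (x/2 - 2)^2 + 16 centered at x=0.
Expand to order 4: -5·x + (x/2 - 2)^2 + 16 = x^2/4 - 7·x + 20 + O(x^5).
The coefficient of x^4 is 0.

Final answer: 0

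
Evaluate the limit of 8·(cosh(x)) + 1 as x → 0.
Direct substitution at x = 0 gives 9.

Final answer: 9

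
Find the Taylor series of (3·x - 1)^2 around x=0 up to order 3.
9·x^2 - 6·x + 1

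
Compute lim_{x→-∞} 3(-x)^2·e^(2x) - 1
The product is a 0·∞ indeterminate form at x → -∞.
Rewrite the product as 3(-x)^2 / e^(-2x) (an ∞/∞ form) and apply L'Hôpital, or use the standard hierarchy e^(2|x|) ≫ |(-x)^2| as x → -∞.
The indeterminate product → 0, so the limit = -1.

Final answer: -1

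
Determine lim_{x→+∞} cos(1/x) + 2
Evaluate the dominant behaviour as x → +∞; each term tends to a finite value or vanishes.
Limit = 3.

Final answer: 3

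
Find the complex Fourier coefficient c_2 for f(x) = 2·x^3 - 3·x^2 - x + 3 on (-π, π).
Compute the real Fourier coefficients first: a_2 = -3, b_2 = 4 - 2·π^2.
Then c_2 = (a_2 − i·b_2)/2 = -3/2 - 2·i + i·π^2.

Final answer: -3/2 - 2·i + i·π^2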